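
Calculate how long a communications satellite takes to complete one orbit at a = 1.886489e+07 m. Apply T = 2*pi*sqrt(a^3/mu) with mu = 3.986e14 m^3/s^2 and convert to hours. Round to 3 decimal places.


Step 1: a^3 / mu = 6.713714e+21 / 3.986e14 = 1.684324e+07
Step 2: sqrt(1.684324e+07) = 4104.0512 s
Step 3: T = 2*pi * 4104.0512 = 25786.51 s
Step 4: T in hours = 25786.51 / 3600 = 7.163 hours

7.163


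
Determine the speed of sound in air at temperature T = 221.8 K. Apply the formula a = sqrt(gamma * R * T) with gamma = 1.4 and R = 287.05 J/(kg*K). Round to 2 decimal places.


Step 1: gamma * R * T = 1.4 * 287.05 * 221.8 = 89134.766
Step 2: a = sqrt(89134.766) = 298.55 m/s

298.55


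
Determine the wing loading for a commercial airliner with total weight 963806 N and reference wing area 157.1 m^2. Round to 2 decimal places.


Step 1: Wing loading = W / S = 963806 / 157.1
Step 2: Wing loading = 6134.98 N/m^2

6134.98


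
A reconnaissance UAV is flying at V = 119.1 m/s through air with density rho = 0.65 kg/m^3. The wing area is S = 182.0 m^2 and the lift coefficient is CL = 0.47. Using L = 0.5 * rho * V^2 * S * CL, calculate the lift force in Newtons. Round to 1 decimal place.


Step 1: Calculate dynamic pressure q = 0.5 * 0.65 * 119.1^2 = 0.5 * 0.65 * 14184.81 = 4610.0633 Pa
Step 2: Multiply by wing area and lift coefficient: L = 4610.0633 * 182.0 * 0.47
Step 3: L = 839031.5115 * 0.47 = 394344.8 N

394344.8


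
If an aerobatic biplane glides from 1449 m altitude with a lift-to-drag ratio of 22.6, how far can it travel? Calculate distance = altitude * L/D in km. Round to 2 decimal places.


Step 1: Glide distance = altitude * L/D = 1449 * 22.6 = 32747.4 m
Step 2: Convert to km: 32747.4 / 1000 = 32.75 km

32.75


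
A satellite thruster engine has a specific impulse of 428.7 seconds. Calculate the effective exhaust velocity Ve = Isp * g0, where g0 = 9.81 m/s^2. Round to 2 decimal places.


Step 1: Ve = Isp * g0 = 428.7 * 9.81
Step 2: Ve = 4205.55 m/s

4205.55


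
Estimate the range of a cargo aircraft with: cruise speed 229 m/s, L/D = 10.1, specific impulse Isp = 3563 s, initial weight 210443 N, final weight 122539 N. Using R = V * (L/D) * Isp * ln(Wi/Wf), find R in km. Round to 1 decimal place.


Step 1: Coefficient = V * (L/D) * Isp = 229 * 10.1 * 3563 = 8240862.7 m
Step 2: Wi/Wf = 210443 / 122539 = 1.717355
Step 3: ln(1.717355) = 0.540785
Step 4: R = 8240862.7 * 0.540785 = 4456538.9 m = 4456.5 km

4456.5


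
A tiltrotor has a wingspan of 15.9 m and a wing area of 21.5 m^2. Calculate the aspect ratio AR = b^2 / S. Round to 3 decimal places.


Step 1: b^2 = 15.9^2 = 252.81
Step 2: AR = 252.81 / 21.5 = 11.759

11.759


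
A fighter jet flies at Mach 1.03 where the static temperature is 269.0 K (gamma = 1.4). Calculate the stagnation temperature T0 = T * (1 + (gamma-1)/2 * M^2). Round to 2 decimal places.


Step 1: (gamma-1)/2 = 0.2
Step 2: M^2 = 1.0609
Step 3: 1 + 0.2 * 1.0609 = 1.21218
Step 4: T0 = 269.0 * 1.21218 = 326.08 K

326.08


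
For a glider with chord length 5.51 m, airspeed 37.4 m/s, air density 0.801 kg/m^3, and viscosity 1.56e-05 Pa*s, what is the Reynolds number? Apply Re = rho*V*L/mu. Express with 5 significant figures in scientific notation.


Step 1: Numerator = rho * V * L = 0.801 * 37.4 * 5.51 = 165.065274
Step 2: Re = 165.065274 / 1.56e-05
Step 3: Re = 1.0581e+07

1.0581e+07


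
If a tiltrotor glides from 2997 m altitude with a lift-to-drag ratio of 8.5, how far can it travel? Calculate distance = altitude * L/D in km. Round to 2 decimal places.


Step 1: Glide distance = altitude * L/D = 2997 * 8.5 = 25474.5 m
Step 2: Convert to km: 25474.5 / 1000 = 25.47 km

25.47


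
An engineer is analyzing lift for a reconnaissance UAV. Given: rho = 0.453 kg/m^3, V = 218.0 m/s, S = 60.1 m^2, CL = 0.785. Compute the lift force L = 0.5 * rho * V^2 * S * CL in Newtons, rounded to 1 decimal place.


Step 1: Calculate dynamic pressure q = 0.5 * 0.453 * 218.0^2 = 0.5 * 0.453 * 47524.0 = 10764.186 Pa
Step 2: Multiply by wing area and lift coefficient: L = 10764.186 * 60.1 * 0.785
Step 3: L = 646927.5786 * 0.785 = 507838.1 N

507838.1


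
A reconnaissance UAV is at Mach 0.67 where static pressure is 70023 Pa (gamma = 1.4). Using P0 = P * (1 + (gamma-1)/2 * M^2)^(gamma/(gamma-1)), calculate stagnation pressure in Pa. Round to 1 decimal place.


Step 1: (gamma-1)/2 * M^2 = 0.2 * 0.4489 = 0.08978
Step 2: 1 + 0.08978 = 1.08978
Step 3: Exponent gamma/(gamma-1) = 3.5
Step 4: P0 = 70023 * 1.08978^3.5 = 94607.7 Pa

94607.7


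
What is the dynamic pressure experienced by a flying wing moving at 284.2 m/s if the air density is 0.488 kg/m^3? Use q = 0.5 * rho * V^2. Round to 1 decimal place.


Step 1: V^2 = 284.2^2 = 80769.64
Step 2: q = 0.5 * 0.488 * 80769.64
Step 3: q = 19707.8 Pa

19707.8


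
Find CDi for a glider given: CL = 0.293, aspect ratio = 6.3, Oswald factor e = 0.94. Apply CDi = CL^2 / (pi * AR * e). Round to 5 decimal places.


Step 1: CL^2 = 0.293^2 = 0.085849
Step 2: pi * AR * e = 3.14159 * 6.3 * 0.94 = 18.604512
Step 3: CDi = 0.085849 / 18.604512 = 0.00461

0.00461


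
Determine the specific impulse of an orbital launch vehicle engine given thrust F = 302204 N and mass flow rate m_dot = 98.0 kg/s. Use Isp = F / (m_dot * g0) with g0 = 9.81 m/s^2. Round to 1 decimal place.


Step 1: m_dot * g0 = 98.0 * 9.81 = 961.38
Step 2: Isp = 302204 / 961.38 = 314.3 s

314.3


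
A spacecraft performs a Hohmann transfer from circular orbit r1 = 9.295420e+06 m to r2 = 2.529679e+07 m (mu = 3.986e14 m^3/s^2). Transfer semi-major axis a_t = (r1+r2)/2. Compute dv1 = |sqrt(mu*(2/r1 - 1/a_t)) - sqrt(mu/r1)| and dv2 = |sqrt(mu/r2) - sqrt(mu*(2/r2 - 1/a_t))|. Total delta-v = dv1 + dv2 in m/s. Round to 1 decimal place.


Step 1: Transfer semi-major axis a_t = (9.295420e+06 + 2.529679e+07) / 2 = 1.729610e+07 m
Step 2: v1 (circular at r1) = sqrt(mu/r1) = 6548.38 m/s
Step 3: v_t1 = sqrt(mu*(2/r1 - 1/a_t)) = 7919.41 m/s
Step 4: dv1 = |7919.41 - 6548.38| = 1371.02 m/s
Step 5: v2 (circular at r2) = 3969.5 m/s, v_t2 = 2910.02 m/s
Step 6: dv2 = |3969.5 - 2910.02| = 1059.48 m/s
Step 7: Total delta-v = 1371.02 + 1059.48 = 2430.5 m/s

2430.5


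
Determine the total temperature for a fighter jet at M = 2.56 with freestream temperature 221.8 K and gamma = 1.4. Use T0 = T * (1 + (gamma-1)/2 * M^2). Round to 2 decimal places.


Step 1: (gamma-1)/2 = 0.2
Step 2: M^2 = 6.5536
Step 3: 1 + 0.2 * 6.5536 = 2.31072
Step 4: T0 = 221.8 * 2.31072 = 512.52 K

512.52


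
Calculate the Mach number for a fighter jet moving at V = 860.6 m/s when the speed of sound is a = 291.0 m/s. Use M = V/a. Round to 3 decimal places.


Step 1: M = V / a = 860.6 / 291.0
Step 2: M = 2.957

2.957


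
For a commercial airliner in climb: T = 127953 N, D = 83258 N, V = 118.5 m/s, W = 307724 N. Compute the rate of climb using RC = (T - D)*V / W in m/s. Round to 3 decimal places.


Step 1: Excess thrust = T - D = 127953 - 83258 = 44695 N
Step 2: Excess power = 44695 * 118.5 = 5296357.5 W
Step 3: RC = 5296357.5 / 307724 = 17.211 m/s

17.211


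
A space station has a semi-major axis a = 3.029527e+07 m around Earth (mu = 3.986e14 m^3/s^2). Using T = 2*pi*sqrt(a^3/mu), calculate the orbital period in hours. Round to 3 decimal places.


Step 1: a^3 / mu = 2.780510e+22 / 3.986e14 = 6.975690e+07
Step 2: sqrt(6.975690e+07) = 8352.0598 s
Step 3: T = 2*pi * 8352.0598 = 52477.54 s
Step 4: T in hours = 52477.54 / 3600 = 14.577 hours

14.577


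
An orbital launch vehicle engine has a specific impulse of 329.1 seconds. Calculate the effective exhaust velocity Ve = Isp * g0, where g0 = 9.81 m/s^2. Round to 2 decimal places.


Step 1: Ve = Isp * g0 = 329.1 * 9.81
Step 2: Ve = 3228.47 m/s

3228.47


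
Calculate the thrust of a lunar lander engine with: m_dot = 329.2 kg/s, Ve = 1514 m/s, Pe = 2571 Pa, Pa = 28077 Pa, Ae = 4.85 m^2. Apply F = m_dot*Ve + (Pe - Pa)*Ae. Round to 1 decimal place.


Step 1: Momentum thrust = m_dot * Ve = 329.2 * 1514 = 498408.8 N
Step 2: Pressure thrust = (Pe - Pa) * Ae = (2571 - 28077) * 4.85 = -123704.10 N
Step 3: Total thrust F = 498408.8 + -123704.10 = 374704.7 N

374704.7


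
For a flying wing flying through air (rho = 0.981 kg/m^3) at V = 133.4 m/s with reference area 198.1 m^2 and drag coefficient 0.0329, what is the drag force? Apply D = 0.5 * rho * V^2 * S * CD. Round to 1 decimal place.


Step 1: Dynamic pressure q = 0.5 * 0.981 * 133.4^2 = 8728.7222 Pa
Step 2: Drag D = q * S * CD = 8728.7222 * 198.1 * 0.0329
Step 3: D = 56889.4 N

56889.4


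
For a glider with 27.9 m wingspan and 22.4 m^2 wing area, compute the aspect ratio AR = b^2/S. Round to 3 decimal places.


Step 1: b^2 = 27.9^2 = 778.41
Step 2: AR = 778.41 / 22.4 = 34.750

34.750


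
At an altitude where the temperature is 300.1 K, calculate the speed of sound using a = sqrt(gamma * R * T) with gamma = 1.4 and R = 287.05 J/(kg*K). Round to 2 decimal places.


Step 1: gamma * R * T = 1.4 * 287.05 * 300.1 = 120601.187
Step 2: a = sqrt(120601.187) = 347.28 m/s

347.28


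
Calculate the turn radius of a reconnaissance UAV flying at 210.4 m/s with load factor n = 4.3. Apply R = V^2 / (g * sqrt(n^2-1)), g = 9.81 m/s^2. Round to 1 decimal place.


Step 1: V^2 = 210.4^2 = 44268.16
Step 2: n^2 - 1 = 4.3^2 - 1 = 17.49
Step 3: sqrt(17.49) = 4.182105
Step 4: R = 44268.16 / (9.81 * 4.182105) = 1079.0 m

1079.0


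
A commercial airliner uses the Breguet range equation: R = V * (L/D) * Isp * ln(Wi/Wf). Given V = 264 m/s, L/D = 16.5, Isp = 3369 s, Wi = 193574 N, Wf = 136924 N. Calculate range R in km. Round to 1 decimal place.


Step 1: Coefficient = V * (L/D) * Isp = 264 * 16.5 * 3369 = 14675364.0 m
Step 2: Wi/Wf = 193574 / 136924 = 1.413733
Step 3: ln(1.413733) = 0.346234
Step 4: R = 14675364.0 * 0.346234 = 5081107.6 m = 5081.1 km

5081.1


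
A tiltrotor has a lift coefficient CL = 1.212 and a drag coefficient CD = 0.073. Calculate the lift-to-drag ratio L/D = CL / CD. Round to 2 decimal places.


Step 1: L/D = CL / CD = 1.212 / 0.073
Step 2: L/D = 16.60

16.60


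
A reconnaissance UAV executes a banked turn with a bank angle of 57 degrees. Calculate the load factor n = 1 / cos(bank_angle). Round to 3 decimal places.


Step 1: Convert 57 degrees to radians = 0.994838
Step 2: cos(57 deg) = 0.544639
Step 3: n = 1 / 0.544639 = 1.836

1.836


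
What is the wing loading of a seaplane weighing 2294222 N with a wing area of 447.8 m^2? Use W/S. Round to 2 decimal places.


Step 1: Wing loading = W / S = 2294222 / 447.8
Step 2: Wing loading = 5123.32 N/m^2

5123.32


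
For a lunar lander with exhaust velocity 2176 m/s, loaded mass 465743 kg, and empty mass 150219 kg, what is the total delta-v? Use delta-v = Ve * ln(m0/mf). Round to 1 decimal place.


Step 1: Mass ratio m0/mf = 465743 / 150219 = 3.100427
Step 2: ln(3.100427) = 1.13154
Step 3: delta-v = 2176 * 1.13154 = 2462.2 m/s

2462.2


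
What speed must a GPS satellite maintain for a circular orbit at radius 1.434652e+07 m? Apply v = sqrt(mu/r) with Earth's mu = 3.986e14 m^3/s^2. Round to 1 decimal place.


Step 1: mu / r = 3.986e14 / 1.434652e+07 = 27783741.2836
Step 2: v = sqrt(27783741.2836) = 5271.0 m/s

5271.0


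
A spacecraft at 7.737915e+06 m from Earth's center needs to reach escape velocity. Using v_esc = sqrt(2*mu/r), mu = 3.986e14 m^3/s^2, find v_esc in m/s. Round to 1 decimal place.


Step 1: 2*mu/r = 2 * 3.986e14 / 7.737915e+06 = 103025168.9247
Step 2: v_esc = sqrt(103025168.9247) = 10150.1 m/s

10150.1


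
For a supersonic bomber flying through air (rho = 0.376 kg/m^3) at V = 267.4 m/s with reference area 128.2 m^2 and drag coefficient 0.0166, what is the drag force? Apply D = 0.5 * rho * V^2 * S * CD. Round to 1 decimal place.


Step 1: Dynamic pressure q = 0.5 * 0.376 * 267.4^2 = 13442.5189 Pa
Step 2: Drag D = q * S * CD = 13442.5189 * 128.2 * 0.0166
Step 3: D = 28607.3 N

28607.3


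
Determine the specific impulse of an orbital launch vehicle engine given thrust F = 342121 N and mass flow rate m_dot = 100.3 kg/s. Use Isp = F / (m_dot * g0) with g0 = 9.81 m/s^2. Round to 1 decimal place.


Step 1: m_dot * g0 = 100.3 * 9.81 = 983.94
Step 2: Isp = 342121 / 983.94 = 347.7 s

347.7


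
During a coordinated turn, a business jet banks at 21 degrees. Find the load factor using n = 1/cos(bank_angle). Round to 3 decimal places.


Step 1: Convert 21 degrees to radians = 0.366519
Step 2: cos(21 deg) = 0.93358
Step 3: n = 1 / 0.93358 = 1.071

1.071


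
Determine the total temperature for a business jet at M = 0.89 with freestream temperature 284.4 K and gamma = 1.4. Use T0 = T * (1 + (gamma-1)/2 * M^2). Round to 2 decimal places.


Step 1: (gamma-1)/2 = 0.2
Step 2: M^2 = 0.7921
Step 3: 1 + 0.2 * 0.7921 = 1.15842
Step 4: T0 = 284.4 * 1.15842 = 329.45 K

329.45


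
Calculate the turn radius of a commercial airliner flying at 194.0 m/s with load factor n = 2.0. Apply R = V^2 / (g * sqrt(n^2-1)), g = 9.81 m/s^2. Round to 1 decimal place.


Step 1: V^2 = 194.0^2 = 37636.0
Step 2: n^2 - 1 = 2.0^2 - 1 = 3.0
Step 3: sqrt(3.0) = 1.732051
Step 4: R = 37636.0 / (9.81 * 1.732051) = 2215.0 m

2215.0


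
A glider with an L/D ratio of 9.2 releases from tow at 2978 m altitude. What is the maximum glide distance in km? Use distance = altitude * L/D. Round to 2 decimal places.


Step 1: Glide distance = altitude * L/D = 2978 * 9.2 = 27397.6 m
Step 2: Convert to km: 27397.6 / 1000 = 27.40 km

27.40


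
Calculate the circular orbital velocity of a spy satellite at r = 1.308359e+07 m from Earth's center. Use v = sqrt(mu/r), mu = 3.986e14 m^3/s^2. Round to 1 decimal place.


Step 1: mu / r = 3.986e14 / 1.308359e+07 = 30465644.3683
Step 2: v = sqrt(30465644.3683) = 5519.6 m/s

5519.6


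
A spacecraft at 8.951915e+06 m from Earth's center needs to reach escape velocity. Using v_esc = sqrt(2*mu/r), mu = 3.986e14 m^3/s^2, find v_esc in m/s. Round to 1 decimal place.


Step 1: 2*mu/r = 2 * 3.986e14 / 8.951915e+06 = 89053571.2191
Step 2: v_esc = sqrt(89053571.2191) = 9436.8 m/s

9436.8


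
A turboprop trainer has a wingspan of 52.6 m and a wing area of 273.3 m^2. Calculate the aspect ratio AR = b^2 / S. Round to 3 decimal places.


Step 1: b^2 = 52.6^2 = 2766.76
Step 2: AR = 2766.76 / 273.3 = 10.124

10.124


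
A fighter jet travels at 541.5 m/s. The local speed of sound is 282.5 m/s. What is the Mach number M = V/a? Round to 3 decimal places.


Step 1: M = V / a = 541.5 / 282.5
Step 2: M = 1.917

1.917


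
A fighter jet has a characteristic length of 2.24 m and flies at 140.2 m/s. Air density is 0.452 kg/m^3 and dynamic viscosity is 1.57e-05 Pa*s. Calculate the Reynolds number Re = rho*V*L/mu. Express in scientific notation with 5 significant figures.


Step 1: Numerator = rho * V * L = 0.452 * 140.2 * 2.24 = 141.949696
Step 2: Re = 141.949696 / 1.57e-05
Step 3: Re = 9.0414e+06

9.0414e+06


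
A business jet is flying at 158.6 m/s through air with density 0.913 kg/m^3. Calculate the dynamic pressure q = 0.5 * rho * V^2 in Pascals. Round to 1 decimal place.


Step 1: V^2 = 158.6^2 = 25153.96
Step 2: q = 0.5 * 0.913 * 25153.96
Step 3: q = 11482.8 Pa

11482.8


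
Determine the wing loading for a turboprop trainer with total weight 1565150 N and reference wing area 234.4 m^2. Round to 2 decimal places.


Step 1: Wing loading = W / S = 1565150 / 234.4
Step 2: Wing loading = 6677.26 N/m^2

6677.26


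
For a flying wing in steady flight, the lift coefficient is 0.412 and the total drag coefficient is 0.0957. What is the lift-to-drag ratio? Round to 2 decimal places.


Step 1: L/D = CL / CD = 0.412 / 0.0957
Step 2: L/D = 4.31

4.31


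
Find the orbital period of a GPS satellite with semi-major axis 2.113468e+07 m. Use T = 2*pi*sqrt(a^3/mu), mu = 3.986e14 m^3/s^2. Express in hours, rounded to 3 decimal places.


Step 1: a^3 / mu = 9.440327e+21 / 3.986e14 = 2.368371e+07
Step 2: sqrt(2.368371e+07) = 4866.5912 s
Step 3: T = 2*pi * 4866.5912 = 30577.69 s
Step 4: T in hours = 30577.69 / 3600 = 8.494 hours

8.494


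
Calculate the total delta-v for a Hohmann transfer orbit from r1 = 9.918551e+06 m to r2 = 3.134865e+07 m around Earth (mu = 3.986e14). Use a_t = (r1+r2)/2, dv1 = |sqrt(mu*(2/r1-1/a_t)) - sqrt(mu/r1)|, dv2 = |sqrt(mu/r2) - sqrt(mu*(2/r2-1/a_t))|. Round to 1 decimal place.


Step 1: Transfer semi-major axis a_t = (9.918551e+06 + 3.134865e+07) / 2 = 2.063360e+07 m
Step 2: v1 (circular at r1) = sqrt(mu/r1) = 6339.35 m/s
Step 3: v_t1 = sqrt(mu*(2/r1 - 1/a_t)) = 7813.87 m/s
Step 4: dv1 = |7813.87 - 6339.35| = 1474.53 m/s
Step 5: v2 (circular at r2) = 3565.82 m/s, v_t2 = 2472.27 m/s
Step 6: dv2 = |3565.82 - 2472.27| = 1093.55 m/s
Step 7: Total delta-v = 1474.53 + 1093.55 = 2568.1 m/s

2568.1


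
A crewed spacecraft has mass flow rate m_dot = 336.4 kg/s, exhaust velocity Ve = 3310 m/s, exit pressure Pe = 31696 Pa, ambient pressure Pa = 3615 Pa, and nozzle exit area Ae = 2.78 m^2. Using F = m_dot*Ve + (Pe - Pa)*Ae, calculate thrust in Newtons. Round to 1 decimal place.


Step 1: Momentum thrust = m_dot * Ve = 336.4 * 3310 = 1113484.0 N
Step 2: Pressure thrust = (Pe - Pa) * Ae = (31696 - 3615) * 2.78 = 78065.18 N
Step 3: Total thrust F = 1113484.0 + 78065.18 = 1191549.2 N

1191549.2


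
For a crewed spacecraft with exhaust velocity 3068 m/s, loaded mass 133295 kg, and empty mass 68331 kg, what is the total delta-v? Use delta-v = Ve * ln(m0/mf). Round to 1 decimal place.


Step 1: Mass ratio m0/mf = 133295 / 68331 = 1.950725
Step 2: ln(1.950725) = 0.668201
Step 3: delta-v = 3068 * 0.668201 = 2050.0 m/s

2050.0


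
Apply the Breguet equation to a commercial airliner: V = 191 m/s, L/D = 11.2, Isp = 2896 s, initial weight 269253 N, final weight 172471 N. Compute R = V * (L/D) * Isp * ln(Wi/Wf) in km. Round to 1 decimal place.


Step 1: Coefficient = V * (L/D) * Isp = 191 * 11.2 * 2896 = 6195123.2 m
Step 2: Wi/Wf = 269253 / 172471 = 1.561149
Step 3: ln(1.561149) = 0.445422
Step 4: R = 6195123.2 * 0.445422 = 2759446.3 m = 2759.4 km

2759.4


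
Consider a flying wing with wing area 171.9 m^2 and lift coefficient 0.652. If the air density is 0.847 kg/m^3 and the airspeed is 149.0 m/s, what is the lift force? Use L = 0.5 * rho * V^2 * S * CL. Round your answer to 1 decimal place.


Step 1: Calculate dynamic pressure q = 0.5 * 0.847 * 149.0^2 = 0.5 * 0.847 * 22201.0 = 9402.1235 Pa
Step 2: Multiply by wing area and lift coefficient: L = 9402.1235 * 171.9 * 0.652
Step 3: L = 1616225.0296 * 0.652 = 1053778.7 N

1053778.7


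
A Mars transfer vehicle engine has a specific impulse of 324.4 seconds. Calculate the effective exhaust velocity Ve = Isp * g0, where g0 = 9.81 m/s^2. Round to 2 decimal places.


Step 1: Ve = Isp * g0 = 324.4 * 9.81
Step 2: Ve = 3182.36 m/s

3182.36


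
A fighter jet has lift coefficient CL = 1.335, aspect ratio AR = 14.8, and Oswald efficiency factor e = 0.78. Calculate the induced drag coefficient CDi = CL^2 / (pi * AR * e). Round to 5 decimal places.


Step 1: CL^2 = 1.335^2 = 1.782225
Step 2: pi * AR * e = 3.14159 * 14.8 * 0.78 = 36.266546
Step 3: CDi = 1.782225 / 36.266546 = 0.04914

0.04914


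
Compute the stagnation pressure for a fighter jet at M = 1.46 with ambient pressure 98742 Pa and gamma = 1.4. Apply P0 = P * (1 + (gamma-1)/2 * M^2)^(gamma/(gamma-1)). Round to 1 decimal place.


Step 1: (gamma-1)/2 * M^2 = 0.2 * 2.1316 = 0.42632
Step 2: 1 + 0.42632 = 1.42632
Step 3: Exponent gamma/(gamma-1) = 3.5
Step 4: P0 = 98742 * 1.42632^3.5 = 342185.3 Pa

342185.3


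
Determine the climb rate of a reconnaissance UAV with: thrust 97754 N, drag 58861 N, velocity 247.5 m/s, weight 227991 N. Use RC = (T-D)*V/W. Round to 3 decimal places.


Step 1: Excess thrust = T - D = 97754 - 58861 = 38893 N
Step 2: Excess power = 38893 * 247.5 = 9626017.5 W
Step 3: RC = 9626017.5 / 227991 = 42.221 m/s

42.221


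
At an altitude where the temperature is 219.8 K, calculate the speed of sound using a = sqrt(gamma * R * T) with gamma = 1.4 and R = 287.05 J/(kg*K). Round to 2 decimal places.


Step 1: gamma * R * T = 1.4 * 287.05 * 219.8 = 88331.026
Step 2: a = sqrt(88331.026) = 297.21 m/s

297.21


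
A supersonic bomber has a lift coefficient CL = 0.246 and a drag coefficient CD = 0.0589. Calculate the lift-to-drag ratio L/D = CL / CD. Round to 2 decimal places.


Step 1: L/D = CL / CD = 0.246 / 0.0589
Step 2: L/D = 4.18

4.18


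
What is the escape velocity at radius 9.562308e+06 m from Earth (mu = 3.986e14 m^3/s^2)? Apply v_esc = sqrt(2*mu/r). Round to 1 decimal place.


Step 1: 2*mu/r = 2 * 3.986e14 / 9.562308e+06 = 83368994.1801
Step 2: v_esc = sqrt(83368994.1801) = 9130.7 m/s

9130.7


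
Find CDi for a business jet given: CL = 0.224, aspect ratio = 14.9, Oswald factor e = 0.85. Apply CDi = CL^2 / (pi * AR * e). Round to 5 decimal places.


Step 1: CL^2 = 0.224^2 = 0.050176
Step 2: pi * AR * e = 3.14159 * 14.9 * 0.85 = 39.788271
Step 3: CDi = 0.050176 / 39.788271 = 0.00126

0.00126


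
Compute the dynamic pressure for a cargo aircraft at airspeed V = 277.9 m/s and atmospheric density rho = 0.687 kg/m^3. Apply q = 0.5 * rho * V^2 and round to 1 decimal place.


Step 1: V^2 = 277.9^2 = 77228.41
Step 2: q = 0.5 * 0.687 * 77228.41
Step 3: q = 26528.0 Pa

26528.0


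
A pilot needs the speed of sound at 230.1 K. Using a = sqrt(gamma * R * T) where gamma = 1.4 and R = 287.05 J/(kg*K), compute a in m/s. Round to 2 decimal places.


Step 1: gamma * R * T = 1.4 * 287.05 * 230.1 = 92470.287
Step 2: a = sqrt(92470.287) = 304.09 m/s

304.09


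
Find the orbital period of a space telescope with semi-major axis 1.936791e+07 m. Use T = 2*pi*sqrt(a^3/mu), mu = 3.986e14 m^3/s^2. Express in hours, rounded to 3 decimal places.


Step 1: a^3 / mu = 7.265212e+21 / 3.986e14 = 1.822682e+07
Step 2: sqrt(1.822682e+07) = 4269.2884 s
Step 3: T = 2*pi * 4269.2884 = 26824.73 s
Step 4: T in hours = 26824.73 / 3600 = 7.451 hours

7.451


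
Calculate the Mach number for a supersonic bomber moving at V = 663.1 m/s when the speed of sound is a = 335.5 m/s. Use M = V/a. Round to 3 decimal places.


Step 1: M = V / a = 663.1 / 335.5
Step 2: M = 1.976

1.976


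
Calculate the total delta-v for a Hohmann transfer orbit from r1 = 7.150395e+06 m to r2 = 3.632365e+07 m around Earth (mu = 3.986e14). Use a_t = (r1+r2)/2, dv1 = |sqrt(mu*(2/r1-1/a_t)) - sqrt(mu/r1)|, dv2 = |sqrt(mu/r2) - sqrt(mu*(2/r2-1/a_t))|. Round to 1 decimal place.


Step 1: Transfer semi-major axis a_t = (7.150395e+06 + 3.632365e+07) / 2 = 2.173702e+07 m
Step 2: v1 (circular at r1) = sqrt(mu/r1) = 7466.27 m/s
Step 3: v_t1 = sqrt(mu*(2/r1 - 1/a_t)) = 9651.58 m/s
Step 4: dv1 = |9651.58 - 7466.27| = 2185.31 m/s
Step 5: v2 (circular at r2) = 3312.64 m/s, v_t2 = 1899.94 m/s
Step 6: dv2 = |3312.64 - 1899.94| = 1412.7 m/s
Step 7: Total delta-v = 2185.31 + 1412.7 = 3598.0 m/s

3598.0


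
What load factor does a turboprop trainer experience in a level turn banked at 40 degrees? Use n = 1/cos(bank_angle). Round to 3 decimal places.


Step 1: Convert 40 degrees to radians = 0.698132
Step 2: cos(40 deg) = 0.766044
Step 3: n = 1 / 0.766044 = 1.305

1.305


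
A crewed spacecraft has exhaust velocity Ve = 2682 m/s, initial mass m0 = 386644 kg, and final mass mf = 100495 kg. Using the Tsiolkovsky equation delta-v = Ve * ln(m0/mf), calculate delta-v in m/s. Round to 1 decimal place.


Step 1: Mass ratio m0/mf = 386644 / 100495 = 3.847395
Step 2: ln(3.847395) = 1.347396
Step 3: delta-v = 2682 * 1.347396 = 3613.7 m/s

3613.7


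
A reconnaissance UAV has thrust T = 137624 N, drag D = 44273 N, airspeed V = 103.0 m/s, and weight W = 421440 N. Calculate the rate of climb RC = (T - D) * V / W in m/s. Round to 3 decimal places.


Step 1: Excess thrust = T - D = 137624 - 44273 = 93351 N
Step 2: Excess power = 93351 * 103.0 = 9615153.0 W
Step 3: RC = 9615153.0 / 421440 = 22.815 m/s

22.815


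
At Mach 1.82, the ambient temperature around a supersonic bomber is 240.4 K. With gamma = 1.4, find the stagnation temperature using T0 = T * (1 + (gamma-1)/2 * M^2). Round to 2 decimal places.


Step 1: (gamma-1)/2 = 0.2
Step 2: M^2 = 3.3124
Step 3: 1 + 0.2 * 3.3124 = 1.66248
Step 4: T0 = 240.4 * 1.66248 = 399.66 K

399.66


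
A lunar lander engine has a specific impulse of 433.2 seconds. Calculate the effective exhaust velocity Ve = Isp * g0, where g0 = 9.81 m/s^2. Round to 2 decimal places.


Step 1: Ve = Isp * g0 = 433.2 * 9.81
Step 2: Ve = 4249.69 m/s

4249.69


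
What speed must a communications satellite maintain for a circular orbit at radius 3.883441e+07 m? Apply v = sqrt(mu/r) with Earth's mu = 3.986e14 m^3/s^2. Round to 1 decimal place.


Step 1: mu / r = 3.986e14 / 3.883441e+07 = 10264093.1071
Step 2: v = sqrt(10264093.1071) = 3203.8 m/s

3203.8


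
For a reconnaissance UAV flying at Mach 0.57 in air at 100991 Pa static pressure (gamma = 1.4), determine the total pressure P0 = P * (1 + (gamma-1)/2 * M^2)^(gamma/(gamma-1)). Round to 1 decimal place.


Step 1: (gamma-1)/2 * M^2 = 0.2 * 0.3249 = 0.06498
Step 2: 1 + 0.06498 = 1.06498
Step 3: Exponent gamma/(gamma-1) = 3.5
Step 4: P0 = 100991 * 1.06498^3.5 = 125886.1 Pa

125886.1


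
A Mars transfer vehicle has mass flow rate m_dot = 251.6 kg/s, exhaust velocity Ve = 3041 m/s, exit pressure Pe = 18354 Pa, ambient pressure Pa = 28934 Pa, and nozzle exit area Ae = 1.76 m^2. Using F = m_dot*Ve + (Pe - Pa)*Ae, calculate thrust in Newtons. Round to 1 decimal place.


Step 1: Momentum thrust = m_dot * Ve = 251.6 * 3041 = 765115.6 N
Step 2: Pressure thrust = (Pe - Pa) * Ae = (18354 - 28934) * 1.76 = -18620.80 N
Step 3: Total thrust F = 765115.6 + -18620.80 = 746494.8 N

746494.8


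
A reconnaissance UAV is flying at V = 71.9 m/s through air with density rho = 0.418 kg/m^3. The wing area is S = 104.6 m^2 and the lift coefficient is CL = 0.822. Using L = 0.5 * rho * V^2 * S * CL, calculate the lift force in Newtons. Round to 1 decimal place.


Step 1: Calculate dynamic pressure q = 0.5 * 0.418 * 71.9^2 = 0.5 * 0.418 * 5169.61 = 1080.4485 Pa
Step 2: Multiply by wing area and lift coefficient: L = 1080.4485 * 104.6 * 0.822
Step 3: L = 113014.9121 * 0.822 = 92898.3 N

92898.3


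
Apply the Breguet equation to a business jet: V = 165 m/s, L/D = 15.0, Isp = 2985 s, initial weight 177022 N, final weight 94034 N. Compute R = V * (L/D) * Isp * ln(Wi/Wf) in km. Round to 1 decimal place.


Step 1: Coefficient = V * (L/D) * Isp = 165 * 15.0 * 2985 = 7387875.0 m
Step 2: Wi/Wf = 177022 / 94034 = 1.882532
Step 3: ln(1.882532) = 0.632618
Step 4: R = 7387875.0 * 0.632618 = 4673699.7 m = 4673.7 km

4673.7


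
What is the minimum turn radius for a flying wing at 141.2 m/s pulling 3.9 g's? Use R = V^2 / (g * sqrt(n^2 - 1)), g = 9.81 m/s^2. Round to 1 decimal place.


Step 1: V^2 = 141.2^2 = 19937.44
Step 2: n^2 - 1 = 3.9^2 - 1 = 14.21
Step 3: sqrt(14.21) = 3.769615
Step 4: R = 19937.44 / (9.81 * 3.769615) = 539.1 m

539.1


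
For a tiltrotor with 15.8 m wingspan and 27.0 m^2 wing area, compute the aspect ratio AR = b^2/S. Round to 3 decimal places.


Step 1: b^2 = 15.8^2 = 249.64
Step 2: AR = 249.64 / 27.0 = 9.246

9.246


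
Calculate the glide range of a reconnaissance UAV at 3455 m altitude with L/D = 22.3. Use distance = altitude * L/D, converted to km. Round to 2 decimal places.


Step 1: Glide distance = altitude * L/D = 3455 * 22.3 = 77046.5 m
Step 2: Convert to km: 77046.5 / 1000 = 77.05 km

77.05


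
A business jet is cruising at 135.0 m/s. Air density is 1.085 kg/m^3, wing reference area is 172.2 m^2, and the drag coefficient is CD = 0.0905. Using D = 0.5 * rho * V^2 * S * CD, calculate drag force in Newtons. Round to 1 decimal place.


Step 1: Dynamic pressure q = 0.5 * 1.085 * 135.0^2 = 9887.0625 Pa
Step 2: Drag D = q * S * CD = 9887.0625 * 172.2 * 0.0905
Step 3: D = 154081.0 N

154081.0


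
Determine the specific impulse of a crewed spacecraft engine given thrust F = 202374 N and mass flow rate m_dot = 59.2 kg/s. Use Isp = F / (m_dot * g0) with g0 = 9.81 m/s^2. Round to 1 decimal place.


Step 1: m_dot * g0 = 59.2 * 9.81 = 580.75
Step 2: Isp = 202374 / 580.75 = 348.5 s

348.5


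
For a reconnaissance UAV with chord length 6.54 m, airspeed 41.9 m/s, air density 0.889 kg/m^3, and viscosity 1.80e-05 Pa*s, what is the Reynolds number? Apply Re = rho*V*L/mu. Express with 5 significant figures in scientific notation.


Step 1: Numerator = rho * V * L = 0.889 * 41.9 * 6.54 = 243.609114
Step 2: Re = 243.609114 / 1.80e-05
Step 3: Re = 1.3534e+07

1.3534e+07


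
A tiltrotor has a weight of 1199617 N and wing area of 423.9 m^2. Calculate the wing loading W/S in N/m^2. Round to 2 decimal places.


Step 1: Wing loading = W / S = 1199617 / 423.9
Step 2: Wing loading = 2829.95 N/m^2

2829.95


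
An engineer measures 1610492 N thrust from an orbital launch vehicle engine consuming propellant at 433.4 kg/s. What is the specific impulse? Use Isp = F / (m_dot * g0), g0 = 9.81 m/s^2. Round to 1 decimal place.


Step 1: m_dot * g0 = 433.4 * 9.81 = 4251.65
Step 2: Isp = 1610492 / 4251.65 = 378.8 s

378.8


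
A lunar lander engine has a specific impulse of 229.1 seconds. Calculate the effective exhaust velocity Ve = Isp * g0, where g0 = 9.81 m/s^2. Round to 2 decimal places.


Step 1: Ve = Isp * g0 = 229.1 * 9.81
Step 2: Ve = 2247.47 m/s

2247.47


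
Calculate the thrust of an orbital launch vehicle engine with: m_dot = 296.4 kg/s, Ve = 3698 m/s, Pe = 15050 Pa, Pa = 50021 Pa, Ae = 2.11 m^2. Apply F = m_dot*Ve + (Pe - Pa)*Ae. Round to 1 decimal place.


Step 1: Momentum thrust = m_dot * Ve = 296.4 * 3698 = 1096087.2 N
Step 2: Pressure thrust = (Pe - Pa) * Ae = (15050 - 50021) * 2.11 = -73788.81 N
Step 3: Total thrust F = 1096087.2 + -73788.81 = 1022298.4 N

1022298.4


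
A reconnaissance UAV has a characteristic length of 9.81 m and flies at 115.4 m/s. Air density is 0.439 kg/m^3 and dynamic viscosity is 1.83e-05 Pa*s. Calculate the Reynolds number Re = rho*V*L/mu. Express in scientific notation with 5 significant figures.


Step 1: Numerator = rho * V * L = 0.439 * 115.4 * 9.81 = 496.980486
Step 2: Re = 496.980486 / 1.83e-05
Step 3: Re = 2.7157e+07

2.7157e+07


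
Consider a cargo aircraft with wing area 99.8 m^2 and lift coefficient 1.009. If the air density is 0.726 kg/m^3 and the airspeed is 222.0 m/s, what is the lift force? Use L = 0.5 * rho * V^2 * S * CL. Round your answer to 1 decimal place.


Step 1: Calculate dynamic pressure q = 0.5 * 0.726 * 222.0^2 = 0.5 * 0.726 * 49284.0 = 17890.092 Pa
Step 2: Multiply by wing area and lift coefficient: L = 17890.092 * 99.8 * 1.009
Step 3: L = 1785431.1816 * 1.009 = 1801500.1 N

1801500.1


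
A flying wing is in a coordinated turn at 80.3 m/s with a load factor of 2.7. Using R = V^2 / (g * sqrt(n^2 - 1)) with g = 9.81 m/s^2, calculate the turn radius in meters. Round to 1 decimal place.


Step 1: V^2 = 80.3^2 = 6448.09
Step 2: n^2 - 1 = 2.7^2 - 1 = 6.29
Step 3: sqrt(6.29) = 2.507987
Step 4: R = 6448.09 / (9.81 * 2.507987) = 262.1 m

262.1


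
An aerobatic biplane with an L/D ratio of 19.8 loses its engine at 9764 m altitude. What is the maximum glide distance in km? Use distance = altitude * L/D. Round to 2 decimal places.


Step 1: Glide distance = altitude * L/D = 9764 * 19.8 = 193327.2 m
Step 2: Convert to km: 193327.2 / 1000 = 193.33 km

193.33


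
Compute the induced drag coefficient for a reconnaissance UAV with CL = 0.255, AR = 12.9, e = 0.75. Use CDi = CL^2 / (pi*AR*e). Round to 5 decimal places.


Step 1: CL^2 = 0.255^2 = 0.065025
Step 2: pi * AR * e = 3.14159 * 12.9 * 0.75 = 30.394909
Step 3: CDi = 0.065025 / 30.394909 = 0.00214

0.00214


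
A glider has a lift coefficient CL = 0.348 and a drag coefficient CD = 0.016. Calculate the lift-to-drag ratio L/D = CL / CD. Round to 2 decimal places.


Step 1: L/D = CL / CD = 0.348 / 0.016
Step 2: L/D = 21.75

21.75


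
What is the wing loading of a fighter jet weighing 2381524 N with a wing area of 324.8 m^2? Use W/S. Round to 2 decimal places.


Step 1: Wing loading = W / S = 2381524 / 324.8
Step 2: Wing loading = 7332.28 N/m^2

7332.28


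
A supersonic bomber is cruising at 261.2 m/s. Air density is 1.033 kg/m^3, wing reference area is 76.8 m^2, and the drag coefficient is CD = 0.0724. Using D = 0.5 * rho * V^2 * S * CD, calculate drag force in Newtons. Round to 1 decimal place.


Step 1: Dynamic pressure q = 0.5 * 1.033 * 261.2^2 = 35238.4398 Pa
Step 2: Drag D = q * S * CD = 35238.4398 * 76.8 * 0.0724
Step 3: D = 195937.0 N

195937.0


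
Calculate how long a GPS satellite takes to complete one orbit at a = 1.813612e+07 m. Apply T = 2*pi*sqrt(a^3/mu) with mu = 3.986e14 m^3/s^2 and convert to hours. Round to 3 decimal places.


Step 1: a^3 / mu = 5.965312e+21 / 3.986e14 = 1.496566e+07
Step 2: sqrt(1.496566e+07) = 3868.5474 s
Step 3: T = 2*pi * 3868.5474 = 24306.8 s
Step 4: T in hours = 24306.8 / 3600 = 6.752 hours

6.752


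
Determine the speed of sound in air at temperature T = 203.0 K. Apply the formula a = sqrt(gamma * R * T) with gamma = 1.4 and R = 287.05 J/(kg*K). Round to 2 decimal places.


Step 1: gamma * R * T = 1.4 * 287.05 * 203.0 = 81579.61
Step 2: a = sqrt(81579.61) = 285.62 m/s

285.62


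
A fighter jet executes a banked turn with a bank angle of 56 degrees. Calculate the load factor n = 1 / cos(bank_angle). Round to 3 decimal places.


Step 1: Convert 56 degrees to radians = 0.977384
Step 2: cos(56 deg) = 0.559193
Step 3: n = 1 / 0.559193 = 1.788

1.788


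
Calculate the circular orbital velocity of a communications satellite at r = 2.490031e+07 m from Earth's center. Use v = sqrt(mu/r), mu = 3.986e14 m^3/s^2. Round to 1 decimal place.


Step 1: mu / r = 3.986e14 / 2.490031e+07 = 16007832.8342
Step 2: v = sqrt(16007832.8342) = 4001.0 m/s

4001.0


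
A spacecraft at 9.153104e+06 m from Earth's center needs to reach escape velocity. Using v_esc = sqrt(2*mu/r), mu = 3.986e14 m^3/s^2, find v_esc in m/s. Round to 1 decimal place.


Step 1: 2*mu/r = 2 * 3.986e14 / 9.153104e+06 = 87096137.0045
Step 2: v_esc = sqrt(87096137.0045) = 9332.5 m/s

9332.5


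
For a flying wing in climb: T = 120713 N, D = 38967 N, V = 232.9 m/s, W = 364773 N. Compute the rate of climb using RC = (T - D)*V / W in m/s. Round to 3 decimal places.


Step 1: Excess thrust = T - D = 120713 - 38967 = 81746 N
Step 2: Excess power = 81746 * 232.9 = 19038643.4 W
Step 3: RC = 19038643.4 / 364773 = 52.193 m/s

52.193


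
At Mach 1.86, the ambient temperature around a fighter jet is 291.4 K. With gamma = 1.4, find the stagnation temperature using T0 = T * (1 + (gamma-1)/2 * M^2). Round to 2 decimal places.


Step 1: (gamma-1)/2 = 0.2
Step 2: M^2 = 3.4596
Step 3: 1 + 0.2 * 3.4596 = 1.69192
Step 4: T0 = 291.4 * 1.69192 = 493.03 K

493.03


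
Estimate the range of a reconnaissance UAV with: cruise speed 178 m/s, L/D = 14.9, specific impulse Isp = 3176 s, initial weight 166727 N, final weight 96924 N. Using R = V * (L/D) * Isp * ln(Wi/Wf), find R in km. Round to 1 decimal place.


Step 1: Coefficient = V * (L/D) * Isp = 178 * 14.9 * 3176 = 8423387.2 m
Step 2: Wi/Wf = 166727 / 96924 = 1.720183
Step 3: ln(1.720183) = 0.542431
Step 4: R = 8423387.2 * 0.542431 = 4569102.8 m = 4569.1 km

4569.1


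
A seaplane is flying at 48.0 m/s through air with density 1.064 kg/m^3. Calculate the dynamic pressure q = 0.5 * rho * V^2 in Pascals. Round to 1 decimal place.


Step 1: V^2 = 48.0^2 = 2304.0
Step 2: q = 0.5 * 1.064 * 2304.0
Step 3: q = 1225.7 Pa

1225.7


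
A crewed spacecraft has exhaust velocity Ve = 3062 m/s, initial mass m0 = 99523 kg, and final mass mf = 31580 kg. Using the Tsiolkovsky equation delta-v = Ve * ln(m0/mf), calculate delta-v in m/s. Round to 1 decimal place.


Step 1: Mass ratio m0/mf = 99523 / 31580 = 3.151457
Step 2: ln(3.151457) = 1.147865
Step 3: delta-v = 3062 * 1.147865 = 3514.8 m/s

3514.8


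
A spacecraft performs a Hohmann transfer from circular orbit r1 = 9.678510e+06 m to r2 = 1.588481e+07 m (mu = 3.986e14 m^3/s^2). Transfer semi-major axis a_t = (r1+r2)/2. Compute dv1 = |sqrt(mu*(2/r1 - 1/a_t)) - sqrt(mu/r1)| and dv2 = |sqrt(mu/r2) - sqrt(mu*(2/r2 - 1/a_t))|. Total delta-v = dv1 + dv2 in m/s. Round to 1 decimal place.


Step 1: Transfer semi-major axis a_t = (9.678510e+06 + 1.588481e+07) / 2 = 1.278166e+07 m
Step 2: v1 (circular at r1) = sqrt(mu/r1) = 6417.48 m/s
Step 3: v_t1 = sqrt(mu*(2/r1 - 1/a_t)) = 7154.21 m/s
Step 4: dv1 = |7154.21 - 6417.48| = 736.73 m/s
Step 5: v2 (circular at r2) = 5009.31 m/s, v_t2 = 4359.01 m/s
Step 6: dv2 = |5009.31 - 4359.01| = 650.29 m/s
Step 7: Total delta-v = 736.73 + 650.29 = 1387.0 m/s

1387.0


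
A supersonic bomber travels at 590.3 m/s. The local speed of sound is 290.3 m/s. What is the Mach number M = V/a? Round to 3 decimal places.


Step 1: M = V / a = 590.3 / 290.3
Step 2: M = 2.033

2.033


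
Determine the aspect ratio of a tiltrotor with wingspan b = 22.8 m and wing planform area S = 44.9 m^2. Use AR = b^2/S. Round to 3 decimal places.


Step 1: b^2 = 22.8^2 = 519.84
Step 2: AR = 519.84 / 44.9 = 11.578

11.578


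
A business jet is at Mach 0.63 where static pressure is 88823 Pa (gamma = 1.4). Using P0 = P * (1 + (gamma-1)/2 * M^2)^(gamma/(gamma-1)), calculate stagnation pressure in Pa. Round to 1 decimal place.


Step 1: (gamma-1)/2 * M^2 = 0.2 * 0.3969 = 0.07938
Step 2: 1 + 0.07938 = 1.07938
Step 3: Exponent gamma/(gamma-1) = 3.5
Step 4: P0 = 88823 * 1.07938^3.5 = 116047.5 Pa

116047.5


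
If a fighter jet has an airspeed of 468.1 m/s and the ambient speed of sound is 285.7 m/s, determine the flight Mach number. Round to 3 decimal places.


Step 1: M = V / a = 468.1 / 285.7
Step 2: M = 1.638

1.638


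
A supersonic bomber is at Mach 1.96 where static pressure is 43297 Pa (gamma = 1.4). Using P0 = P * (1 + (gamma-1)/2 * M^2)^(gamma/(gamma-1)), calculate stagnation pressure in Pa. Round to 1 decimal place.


Step 1: (gamma-1)/2 * M^2 = 0.2 * 3.8416 = 0.76832
Step 2: 1 + 0.76832 = 1.76832
Step 3: Exponent gamma/(gamma-1) = 3.5
Step 4: P0 = 43297 * 1.76832^3.5 = 318361.7 Pa

318361.7


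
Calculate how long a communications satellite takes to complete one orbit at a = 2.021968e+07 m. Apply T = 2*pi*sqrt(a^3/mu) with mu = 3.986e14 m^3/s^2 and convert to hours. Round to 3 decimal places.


Step 1: a^3 / mu = 8.266522e+21 / 3.986e14 = 2.073889e+07
Step 2: sqrt(2.073889e+07) = 4553.9973 s
Step 3: T = 2*pi * 4553.9973 = 28613.61 s
Step 4: T in hours = 28613.61 / 3600 = 7.948 hours

7.948


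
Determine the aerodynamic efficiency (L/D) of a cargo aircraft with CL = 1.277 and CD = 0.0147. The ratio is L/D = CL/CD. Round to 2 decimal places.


Step 1: L/D = CL / CD = 1.277 / 0.0147
Step 2: L/D = 86.87

86.87


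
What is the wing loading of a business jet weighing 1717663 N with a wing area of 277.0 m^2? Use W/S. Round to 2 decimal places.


Step 1: Wing loading = W / S = 1717663 / 277.0
Step 2: Wing loading = 6200.95 N/m^2

6200.95


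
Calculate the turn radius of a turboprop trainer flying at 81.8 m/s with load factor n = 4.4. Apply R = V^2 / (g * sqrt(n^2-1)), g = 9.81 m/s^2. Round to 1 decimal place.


Step 1: V^2 = 81.8^2 = 6691.24
Step 2: n^2 - 1 = 4.4^2 - 1 = 18.36
Step 3: sqrt(18.36) = 4.284857
Step 4: R = 6691.24 / (9.81 * 4.284857) = 159.2 m

159.2


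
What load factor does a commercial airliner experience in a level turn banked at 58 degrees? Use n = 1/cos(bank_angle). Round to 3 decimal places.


Step 1: Convert 58 degrees to radians = 1.012291
Step 2: cos(58 deg) = 0.529919
Step 3: n = 1 / 0.529919 = 1.887

1.887


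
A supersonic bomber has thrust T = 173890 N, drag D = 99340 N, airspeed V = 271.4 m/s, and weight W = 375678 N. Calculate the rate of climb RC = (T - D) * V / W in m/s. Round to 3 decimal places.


Step 1: Excess thrust = T - D = 173890 - 99340 = 74550 N
Step 2: Excess power = 74550 * 271.4 = 20232870.0 W
Step 3: RC = 20232870.0 / 375678 = 53.857 m/s

53.857
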